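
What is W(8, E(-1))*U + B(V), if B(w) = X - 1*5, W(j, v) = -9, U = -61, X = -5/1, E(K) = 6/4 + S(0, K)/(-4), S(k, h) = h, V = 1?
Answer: 539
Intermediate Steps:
E(K) = 3/2 - K/4 (E(K) = 6/4 + K/(-4) = 6*(¼) + K*(-¼) = 3/2 - K/4)
X = -5 (X = -5*1 = -5)
B(w) = -10 (B(w) = -5 - 1*5 = -5 - 5 = -10)
W(8, E(-1))*U + B(V) = -9*(-61) - 10 = 549 - 10 = 539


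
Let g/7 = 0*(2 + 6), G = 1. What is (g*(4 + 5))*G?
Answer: 0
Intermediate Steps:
g = 0 (g = 7*(0*(2 + 6)) = 7*(0*8) = 7*0 = 0)
(g*(4 + 5))*G = (0*(4 + 5))*1 = (0*9)*1 = 0*1 = 0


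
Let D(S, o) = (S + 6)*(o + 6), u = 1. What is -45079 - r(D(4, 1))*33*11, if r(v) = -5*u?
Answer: -43264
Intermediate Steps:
D(S, o) = (6 + S)*(6 + o)
r(v) = -5 (r(v) = -5*1 = -5)
-45079 - r(D(4, 1))*33*11 = -45079 - (-5*33)*11 = -45079 - (-165)*11 = -45079 - 1*(-1815) = -45079 + 1815 = -43264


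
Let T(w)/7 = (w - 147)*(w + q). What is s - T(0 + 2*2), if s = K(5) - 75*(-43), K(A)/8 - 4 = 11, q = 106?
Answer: 113455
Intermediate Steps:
K(A) = 120 (K(A) = 32 + 8*11 = 32 + 88 = 120)
T(w) = 7*(-147 + w)*(106 + w) (T(w) = 7*((w - 147)*(w + 106)) = 7*((-147 + w)*(106 + w)) = 7*(-147 + w)*(106 + w))
s = 3345 (s = 120 - 75*(-43) = 120 + 3225 = 3345)
s - T(0 + 2*2) = 3345 - (-109074 - 287*(0 + 2*2) + 7*(0 + 2*2)**2) = 3345 - (-109074 - 287*(0 + 4) + 7*(0 + 4)**2) = 3345 - (-109074 - 287*4 + 7*4**2) = 3345 - (-109074 - 1148 + 7*16) = 3345 - (-109074 - 1148 + 112) = 3345 - 1*(-110110) = 3345 + 110110 = 113455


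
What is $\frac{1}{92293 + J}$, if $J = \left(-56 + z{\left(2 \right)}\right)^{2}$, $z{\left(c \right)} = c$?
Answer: $\frac{1}{95209} \approx 1.0503 \cdot 10^{-5}$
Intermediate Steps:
$J = 2916$ ($J = \left(-56 + 2\right)^{2} = \left(-54\right)^{2} = 2916$)
$\frac{1}{92293 + J} = \frac{1}{92293 + 2916} = \frac{1}{95209}$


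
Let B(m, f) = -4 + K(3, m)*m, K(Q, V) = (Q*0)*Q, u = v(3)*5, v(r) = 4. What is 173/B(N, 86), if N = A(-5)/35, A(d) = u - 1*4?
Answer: -173/4 ≈ -43.250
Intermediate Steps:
u = 20 (u = 4*5 = 20)
A(d) = 16 (A(d) = 20 - 1*4 = 20 - 4 = 16)
K(Q, V) = 0 (K(Q, V) = 0*Q = 0)
N = 16/35 ≈ 0.45714
B(m, f) = -4 (B(m, f) = -4 + 0*m = -4 + 0 = -4)
173/B(N, 86) = 173/(-4) = 173*(-1/4) = -173/4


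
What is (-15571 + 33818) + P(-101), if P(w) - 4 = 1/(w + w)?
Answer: 3686701/202 ≈ 18251.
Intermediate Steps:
P(w) = 4 + 1/(2*w) (P(w) = 4 + 1/(w + w) = 4 + 1/(2*w))
(-15571 + 33818) + P(-101) = (-15571 + 33818) + (4 + (½)/(-101)) = 18247 + (4 + (½)*(-1/101)) = 18247 + (4 - 1/202) = 18247 + 807/202 = 3686701/202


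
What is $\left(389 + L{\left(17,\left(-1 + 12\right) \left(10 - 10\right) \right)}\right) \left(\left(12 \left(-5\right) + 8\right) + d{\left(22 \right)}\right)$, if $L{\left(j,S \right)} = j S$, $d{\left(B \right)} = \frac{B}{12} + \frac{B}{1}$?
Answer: $- \frac{65741}{6} \approx -10957.0$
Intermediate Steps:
$d{\left(B \right)} = \frac{13 B}{12}$ ($d{\left(B \right)} = B \frac{1}{12} + B 1 = \frac{B}{12} + B = \frac{13 B}{12}$)
$L{\left(j,S \right)} = S j$
$\left(389 + L{\left(17,\left(-1 + 12\right) \left(10 - 10\right) \right)}\right) \left(\left(12 \left(-5\right) + 8\right) + d{\left(22 \right)}\right) = \left(389 + \left(-1 + 12\right) \left(10 - 10\right) 17\right) \left(\left(12 \left(-5\right) + 8\right) + \frac{13}{12} \cdot 22\right) = \left(389 + 11 \cdot 0 \cdot 17\right) \left(\left(-60 + 8\right) + \frac{143}{6}\right) = \left(389 + 0 \cdot 17\right) \left(-52 + \frac{143}{6}\right) = \left(389 + 0\right) \left(- \frac{169}{6}\right) = 389 \left(- \frac{169}{6}\right) = - \frac{65741}{6}$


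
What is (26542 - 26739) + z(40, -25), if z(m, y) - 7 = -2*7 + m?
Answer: -164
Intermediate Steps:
z(m, y) = -7 + m (z(m, y) = 7 + (-2*7 + m) = 7 + (-14 + m) = -7 + m)
(26542 - 26739) + z(40, -25) = (26542 - 26739) + (-7 + 40) = -197 + 33 = -164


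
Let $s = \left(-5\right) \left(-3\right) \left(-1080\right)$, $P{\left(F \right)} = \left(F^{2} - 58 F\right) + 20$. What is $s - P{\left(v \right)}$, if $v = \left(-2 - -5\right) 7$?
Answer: $-15443$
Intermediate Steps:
$v = 21$ ($v = \left(-2 + 5\right) 7 = 3 \cdot 7 = 21$)
$P{\left(F \right)} = 20 + F^{2} - 58 F$
$s = -16200$ ($s = 15 \left(-1080\right) = -16200$)
$s - P{\left(v \right)} = -16200 - \left(20 + 21^{2} - 1218\right) = -16200 - \left(20 + 441 - 1218\right) = -16200 - -757 = -16200 + 757 = -15443$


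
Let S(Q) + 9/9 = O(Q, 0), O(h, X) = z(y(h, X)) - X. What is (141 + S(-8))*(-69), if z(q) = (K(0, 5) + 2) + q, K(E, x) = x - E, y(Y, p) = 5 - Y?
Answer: -11040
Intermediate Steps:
z(q) = 7 + q (z(q) = ((5 - 1*0) + 2) + q = ((5 + 0) + 2) + q = (5 + 2) + q = 7 + q)
O(h, X) = 12 - X - h (O(h, X) = (7 + (5 - h)) - X = (12 - h) - X = 12 - X - h)
S(Q) = 11 - Q (S(Q) = -1 + (12 - 1*0 - Q) = -1 + (12 + 0 - Q) = -1 + (12 - Q) = 11 - Q)
(141 + S(-8))*(-69) = (141 + (11 - 1*(-8)))*(-69) = (141 + (11 + 8))*(-69) = (141 + 19)*(-69) = 160*(-69) = -11040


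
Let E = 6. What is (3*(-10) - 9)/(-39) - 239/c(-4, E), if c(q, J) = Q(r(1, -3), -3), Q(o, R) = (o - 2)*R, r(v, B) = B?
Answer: -224/15 ≈ -14.933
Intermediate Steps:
Q(o, R) = R*(-2 + o) (Q(o, R) = (-2 + o)*R = R*(-2 + o))
c(q, J) = 15 (c(q, J) = -3*(-2 - 3) = -3*(-5) = 15)
(3*(-10) - 9)/(-39) - 239/c(-4, E) = (3*(-10) - 9)/(-39) - 239/15 = (-30 - 9)*(-1/39) - 239*1/15 = -39*(-1/39) - 239/15 = 1 - 239/15 = -224/15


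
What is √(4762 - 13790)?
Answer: 2*I*√2257 ≈ 95.016*I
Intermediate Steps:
√(4762 - 13790) = √(-9028) = 2*I*√2257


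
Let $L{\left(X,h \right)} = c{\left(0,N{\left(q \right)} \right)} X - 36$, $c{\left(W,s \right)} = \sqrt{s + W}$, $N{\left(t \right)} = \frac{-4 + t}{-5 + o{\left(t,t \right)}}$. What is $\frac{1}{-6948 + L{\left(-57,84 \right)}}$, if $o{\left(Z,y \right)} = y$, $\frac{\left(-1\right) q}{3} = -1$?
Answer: $- \frac{1552}{10838807} + \frac{19 \sqrt{2}}{32516421} \approx -0.00014236$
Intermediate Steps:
$q = 3$ ($q = \left(-3\right) \left(-1\right) = 3$)
$N{\left(t \right)} = \frac{-4 + t}{-5 + t}$
$c{\left(W,s \right)} = \sqrt{W + s}$
$L{\left(X,h \right)} = -36 + \frac{X \sqrt{2}}{2}$ ($L{\left(X,h \right)} = \sqrt{0 + \frac{-4 + 3}{-5 + 3}} X - 36 = \sqrt{0 + \frac{1}{-2} \left(-1\right)} X - 36 = \sqrt{0 - - \frac{1}{2}} X - 36 = \sqrt{0 + \frac{1}{2}} X - 36 = \frac{X}{\sqrt{2}} - 36 = \frac{\sqrt{2}}{2} X - 36 = \frac{X \sqrt{2}}{2} - 36 = -36 + \frac{X \sqrt{2}}{2}$)
$\frac{1}{-6948 + L{\left(-57,84 \right)}} = \frac{1}{-6948 + \left(-36 + \frac{1}{2} \left(-57\right) \sqrt{2}\right)} = \frac{1}{-6948 - \left(36 + \frac{57 \sqrt{2}}{2}\right)} = \frac{1}{-6984 - \frac{57 \sqrt{2}}{2}}$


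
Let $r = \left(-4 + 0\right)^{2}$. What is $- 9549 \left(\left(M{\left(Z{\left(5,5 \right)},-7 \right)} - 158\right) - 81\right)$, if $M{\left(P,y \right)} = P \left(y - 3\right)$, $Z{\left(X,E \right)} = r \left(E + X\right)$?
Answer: $17560611$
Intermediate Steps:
$r = 16$ ($r = \left(-4\right)^{2} = 16$)
$Z{\left(X,E \right)} = 16 E + 16 X$ ($Z{\left(X,E \right)} = 16 \left(E + X\right) = 16 E + 16 X$)
$M{\left(P,y \right)} = P \left(-3 + y\right)$
$- 9549 \left(\left(M{\left(Z{\left(5,5 \right)},-7 \right)} - 158\right) - 81\right) = - 9549 \left(\left(\left(16 \cdot 5 + 16 \cdot 5\right) \left(-3 - 7\right) - 158\right) - 81\right) = - 9549 \left(\left(\left(80 + 80\right) \left(-10\right) - 158\right) - 81\right) = - 9549 \left(\left(160 \left(-10\right) - 158\right) - 81\right) = - 9549 \left(\left(-1600 - 158\right) - 81\right) = - 9549 \left(-1758 - 81\right) = \left(-9549\right) \left(-1839\right) = 17560611$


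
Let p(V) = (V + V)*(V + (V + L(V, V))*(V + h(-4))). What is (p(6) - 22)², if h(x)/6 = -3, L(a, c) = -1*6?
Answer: 2500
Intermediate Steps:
L(a, c) = -6
h(x) = -18 (h(x) = 6*(-3) = -18)
p(V) = 2*V*(V + (-18 + V)*(-6 + V)) (p(V) = (V + V)*(V + (V - 6)*(V - 18)) = (2*V)*(V + (-6 + V)*(-18 + V)) = (2*V)*(V + (-18 + V)*(-6 + V)) = 2*V*(V + (-18 + V)*(-6 + V)))
(p(6) - 22)² = (2*6*(108 + 6² - 23*6) - 22)² = (2*6*(108 + 36 - 138) - 22)² = (2*6*6 - 22)² = (72 - 22)² = 50² = 2500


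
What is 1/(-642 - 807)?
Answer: -1/1449 ≈ -0.00069013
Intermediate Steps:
1/(-642 - 807) = 1/(-1449) = -1/1449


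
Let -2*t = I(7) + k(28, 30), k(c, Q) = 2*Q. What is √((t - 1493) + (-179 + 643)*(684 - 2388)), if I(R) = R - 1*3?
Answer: I*√792181 ≈ 890.05*I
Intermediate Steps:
I(R) = -3 + R (I(R) = R - 3 = -3 + R)
t = -32 (t = -((-3 + 7) + 2*30)/2 = -(4 + 60)/2 = -½*64 = -32)
√((t - 1493) + (-179 + 643)*(684 - 2388)) = √((-32 - 1493) + (-179 + 643)*(684 - 2388)) = √(-1525 + 464*(-1704)) = √(-1525 - 790656) = √(-792181) = I*√792181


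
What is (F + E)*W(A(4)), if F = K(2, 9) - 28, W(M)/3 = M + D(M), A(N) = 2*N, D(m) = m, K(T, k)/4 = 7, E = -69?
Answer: -3312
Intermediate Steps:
K(T, k) = 28 (K(T, k) = 4*7 = 28)
W(M) = 6*M (W(M) = 3*(M + M) = 3*(2*M) = 6*M)
F = 0 (F = 28 - 28 = 0)
(F + E)*W(A(4)) = (0 - 69)*(6*(2*4)) = -414*8 = -69*48 = -3312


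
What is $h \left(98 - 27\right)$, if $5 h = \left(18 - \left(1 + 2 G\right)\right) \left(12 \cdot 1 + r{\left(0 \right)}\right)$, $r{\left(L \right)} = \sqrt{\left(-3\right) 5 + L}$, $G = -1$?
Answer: $\frac{16188}{5} + \frac{1349 i \sqrt{15}}{5} \approx 3237.6 + 1044.9 i$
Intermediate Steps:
$r{\left(L \right)} = \sqrt{-15 + L}$
$h = \frac{228}{5} + \frac{19 i \sqrt{15}}{5}$ ($h = \frac{\left(18 - -1\right) \left(12 \cdot 1 + \sqrt{-15 + 0}\right)}{5} = \frac{\left(18 + \left(2 - 1\right)\right) \left(12 + \sqrt{-15}\right)}{5} = \frac{\left(18 + 1\right) \left(12 + i \sqrt{15}\right)}{5} = \frac{19 \left(12 + i \sqrt{15}\right)}{5} = \frac{228 + 19 i \sqrt{15}}{5} = \frac{228}{5} + \frac{19 i \sqrt{15}}{5} \approx 45.6 + 14.717 i$)
$h \left(98 - 27\right) = \left(\frac{228}{5} + \frac{19 i \sqrt{15}}{5}\right) \left(98 - 27\right) = \left(\frac{228}{5} + \frac{19 i \sqrt{15}}{5}\right) 71 = \frac{16188}{5} + \frac{1349 i \sqrt{15}}{5}$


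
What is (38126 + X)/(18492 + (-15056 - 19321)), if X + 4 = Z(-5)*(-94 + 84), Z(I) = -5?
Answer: -12724/5295 ≈ -2.4030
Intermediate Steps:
X = 46 (X = -4 - 5*(-94 + 84) = -4 - 5*(-10) = -4 + 50 = 46)
(38126 + X)/(18492 + (-15056 - 19321)) = (38126 + 46)/(18492 + (-15056 - 19321)) = 38172/(18492 - 34377) = 38172/(-15885) = 38172*(-1/15885) = -12724/5295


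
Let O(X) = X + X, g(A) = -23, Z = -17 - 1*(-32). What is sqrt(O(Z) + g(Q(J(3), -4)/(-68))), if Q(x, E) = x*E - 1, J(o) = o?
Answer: sqrt(7) ≈ 2.6458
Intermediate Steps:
Q(x, E) = -1 + E*x (Q(x, E) = E*x - 1 = -1 + E*x)
Z = 15 (Z = -17 + 32 = 15)
O(X) = 2*X
sqrt(O(Z) + g(Q(J(3), -4)/(-68))) = sqrt(2*15 - 23) = sqrt(30 - 23) = sqrt(7)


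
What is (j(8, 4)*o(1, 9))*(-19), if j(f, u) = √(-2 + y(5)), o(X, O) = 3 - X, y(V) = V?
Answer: -38*√3 ≈ -65.818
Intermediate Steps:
j(f, u) = √3 (j(f, u) = √(-2 + 5) = √3)
(j(8, 4)*o(1, 9))*(-19) = (√3*(3 - 1*1))*(-19) = (√3*(3 - 1))*(-19) = (√3*2)*(-19) = (2*√3)*(-19) = -38*√3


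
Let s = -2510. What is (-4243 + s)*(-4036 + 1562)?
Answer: 16706922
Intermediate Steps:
(-4243 + s)*(-4036 + 1562) = (-4243 - 2510)*(-4036 + 1562) = -6753*(-2474) = 16706922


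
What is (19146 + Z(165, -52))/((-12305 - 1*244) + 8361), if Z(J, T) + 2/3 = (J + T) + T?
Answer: -57619/12564 ≈ -4.5860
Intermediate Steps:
Z(J, T) = -⅔ + J + 2*T (Z(J, T) = -⅔ + ((J + T) + T) = -⅔ + (J + 2*T) = -⅔ + J + 2*T)
(19146 + Z(165, -52))/((-12305 - 1*244) + 8361) = (19146 + (-⅔ + 165 + 2*(-52)))/((-12305 - 1*244) + 8361) = (19146 + (-⅔ + 165 - 104))/((-12305 - 244) + 8361) = (19146 + 181/3)/(-12549 + 8361) = (57619/3)/(-4188) = (57619/3)*(-1/4188) = -57619/12564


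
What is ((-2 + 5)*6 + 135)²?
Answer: 23409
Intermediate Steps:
((-2 + 5)*6 + 135)² = (3*6 + 135)² = (18 + 135)² = 153² = 23409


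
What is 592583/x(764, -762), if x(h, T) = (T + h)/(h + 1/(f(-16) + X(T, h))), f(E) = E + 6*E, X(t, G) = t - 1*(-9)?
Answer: 391613808797/1730 ≈ 2.2637e+8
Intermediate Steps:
X(t, G) = 9 + t (X(t, G) = t + 9 = 9 + t)
f(E) = 7*E
x(h, T) = (T + h)/(h + 1/(-103 + T)) (x(h, T) = (T + h)/(h + 1/(7*(-16) + (9 + T))) = (T + h)/(h + 1/(-112 + (9 + T))) = (T + h)/(h + 1/(-103 + T)))
592583/x(764, -762) = 592583/((((-762)**2 - 103*(-762) - 103*764 - 762*764)/(1 - 103*764 - 762*764))) = 592583/(((580644 + 78486 - 78692 - 582168)/(1 - 78692 - 582168))) = 592583/((-1730/(-660859))) = 592583/((-1/660859*(-1730))) = 592583/(1730/660859) = 592583*(660859/1730) = 391613808797/1730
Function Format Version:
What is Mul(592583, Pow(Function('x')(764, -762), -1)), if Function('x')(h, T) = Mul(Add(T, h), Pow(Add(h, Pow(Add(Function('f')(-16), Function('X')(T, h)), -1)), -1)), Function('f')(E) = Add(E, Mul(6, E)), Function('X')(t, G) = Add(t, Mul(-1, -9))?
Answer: Rational(391613808797, 1730) ≈ 2.2637e+8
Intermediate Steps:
Function('X')(t, G) = Add(9, t) (Function('X')(t, G) = Add(t, 9) = Add(9, t))
Function('f')(E) = Mul(7, E)
Function('x')(h, T) = Mul(Pow(Add(h, Pow(Add(-103, T), -1)), -1), Add(T, h)) (Function('x')(h, T) = Mul(Add(T, h), Pow(Add(h, Pow(Add(Mul(7, -16), Add(9, T)), -1)), -1)) = Mul(Add(T, h), Pow(Add(h, Pow(Add(-112, Add(9, T)), -1)), -1)) = Mul(Add(T, h), Pow(Add(h, Pow(Add(-103, T), -1)), -1)) = Mul(Pow(Add(h, Pow(Add(-103, T), -1)), -1), Add(T, h)))
Mul(592583, Pow(Function('x')(764, -762), -1)) = Mul(592583, Pow(Mul(Pow(Add(1, Mul(-103, 764), Mul(-762, 764)), -1), Add(Pow(-762, 2), Mul(-103, -762), Mul(-103, 764), Mul(-762, 764))), -1)) = Mul(592583, Pow(Mul(Pow(Add(1, -78692, -582168), -1), Add(580644, 78486, -78692, -582168)), -1)) = Mul(592583, Pow(Mul(Pow(-660859, -1), -1730), -1)) = Mul(592583, Pow(Mul(Rational(-1, 660859), -1730), -1)) = Mul(592583, Pow(Rational(1730, 660859), -1)) = Mul(592583, Rational(660859, 1730)) = Rational(391613808797, 1730)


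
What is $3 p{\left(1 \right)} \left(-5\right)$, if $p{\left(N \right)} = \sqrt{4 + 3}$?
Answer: $- 15 \sqrt{7} \approx -39.686$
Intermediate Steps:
$p{\left(N \right)} = \sqrt{7}$
$3 p{\left(1 \right)} \left(-5\right) = 3 \sqrt{7} \left(-5\right) = - 15 \sqrt{7}$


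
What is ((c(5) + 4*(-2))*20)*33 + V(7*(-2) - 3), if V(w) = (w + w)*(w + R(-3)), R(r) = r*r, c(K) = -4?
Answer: -7648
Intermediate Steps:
R(r) = r**2
V(w) = 2*w*(9 + w) (V(w) = (w + w)*(w + (-3)**2) = (2*w)*(w + 9) = (2*w)*(9 + w) = 2*w*(9 + w))
((c(5) + 4*(-2))*20)*33 + V(7*(-2) - 3) = ((-4 + 4*(-2))*20)*33 + 2*(7*(-2) - 3)*(9 + (7*(-2) - 3)) = ((-4 - 8)*20)*33 + 2*(-14 - 3)*(9 + (-14 - 3)) = -12*20*33 + 2*(-17)*(9 - 17) = -240*33 + 2*(-17)*(-8) = -7920 + 272 = -7648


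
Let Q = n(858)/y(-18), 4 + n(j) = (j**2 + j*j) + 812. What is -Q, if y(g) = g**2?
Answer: -368284/81 ≈ -4546.7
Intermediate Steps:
n(j) = 808 + 2*j**2 (n(j) = -4 + ((j**2 + j*j) + 812) = -4 + ((j**2 + j**2) + 812) = -4 + (2*j**2 + 812) = -4 + (812 + 2*j**2) = 808 + 2*j**2)
Q = 368284/81 (Q = (808 + 2*858**2)/((-18)**2) = (808 + 2*736164)/324 = (808 + 1472328)*(1/324) = 1473136*(1/324) = 368284/81 ≈ 4546.7)
-Q = -1*368284/81 = -368284/81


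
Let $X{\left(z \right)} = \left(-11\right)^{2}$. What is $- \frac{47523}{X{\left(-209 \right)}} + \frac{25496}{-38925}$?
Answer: $- \frac{1852917791}{4709925} \approx -393.41$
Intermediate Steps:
$X{\left(z \right)} = 121$
$- \frac{47523}{X{\left(-209 \right)}} + \frac{25496}{-38925} = - \frac{47523}{121} + \frac{25496}{-38925} = \left(-47523\right) \frac{1}{121} + 25496 \left(- \frac{1}{38925}\right) = - \frac{47523}{121} - \frac{25496}{38925} = - \frac{1852917791}{4709925}$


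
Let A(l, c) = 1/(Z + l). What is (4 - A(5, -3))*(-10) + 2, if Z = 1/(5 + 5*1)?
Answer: -1838/51 ≈ -36.039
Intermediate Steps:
Z = ⅒ (Z = 1/(5 + 5) = 1/10 = ⅒ ≈ 0.10000)
A(l, c) = 1/(⅒ + l)
(4 - A(5, -3))*(-10) + 2 = (4 - 10/(1 + 10*5))*(-10) + 2 = (4 - 10/(1 + 50))*(-10) + 2 = (4 - 10/51)*(-10) + 2 = (194/51)*(-10) + 2 = -1940/51 + 2 = -1838/51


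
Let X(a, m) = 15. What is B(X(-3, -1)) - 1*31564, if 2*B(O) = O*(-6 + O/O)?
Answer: -63203/2 ≈ -31602.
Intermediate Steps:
B(O) = -5*O/2 (B(O) = (O*(-6 + O/O))/2 = (O*(-6 + 1))/2 = (O*(-5))/2 = (-5*O)/2 = -5*O/2)
B(X(-3, -1)) - 1*31564 = -5/2*15 - 1*31564 = -75/2 - 31564 = -63203/2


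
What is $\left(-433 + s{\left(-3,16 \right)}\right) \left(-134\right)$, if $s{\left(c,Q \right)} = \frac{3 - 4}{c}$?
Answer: $\frac{173932}{3} \approx 57977.0$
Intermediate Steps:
$s{\left(c,Q \right)} = - \frac{1}{c}$ ($s{\left(c,Q \right)} = \frac{3 - 4}{c} = - \frac{1}{c}$)
$\left(-433 + s{\left(-3,16 \right)}\right) \left(-134\right) = \left(-433 - \frac{1}{-3}\right) \left(-134\right) = \left(-433 - - \frac{1}{3}\right) \left(-134\right) = \left(-433 + \frac{1}{3}\right) \left(-134\right) = \left(- \frac{1298}{3}\right) \left(-134\right) = \frac{173932}{3}$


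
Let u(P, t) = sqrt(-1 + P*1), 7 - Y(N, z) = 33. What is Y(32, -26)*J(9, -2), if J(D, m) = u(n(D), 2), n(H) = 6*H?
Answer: -26*sqrt(53) ≈ -189.28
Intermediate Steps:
Y(N, z) = -26 (Y(N, z) = 7 - 1*33 = 7 - 33 = -26)
u(P, t) = sqrt(-1 + P)
J(D, m) = sqrt(-1 + 6*D)
Y(32, -26)*J(9, -2) = -26*sqrt(-1 + 6*9) = -26*sqrt(-1 + 54) = -26*sqrt(53)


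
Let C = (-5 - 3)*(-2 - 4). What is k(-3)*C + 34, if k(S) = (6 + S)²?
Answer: 466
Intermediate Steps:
C = 48 (C = -8*(-6) = 48)
k(-3)*C + 34 = (6 - 3)²*48 + 34 = 3²*48 + 34 = 9*48 + 34 = 432 + 34 = 466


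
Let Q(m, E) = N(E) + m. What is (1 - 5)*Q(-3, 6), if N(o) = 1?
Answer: 8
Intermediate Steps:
Q(m, E) = 1 + m
(1 - 5)*Q(-3, 6) = (1 - 5)*(1 - 3) = -4*(-2) = 8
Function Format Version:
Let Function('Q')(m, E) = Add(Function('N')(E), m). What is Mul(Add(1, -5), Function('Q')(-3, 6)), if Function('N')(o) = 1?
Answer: 8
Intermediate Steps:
Function('Q')(m, E) = Add(1, m)
Mul(Add(1, -5), Function('Q')(-3, 6)) = Mul(Add(1, -5), Add(1, -3)) = Mul(-4, -2) = 8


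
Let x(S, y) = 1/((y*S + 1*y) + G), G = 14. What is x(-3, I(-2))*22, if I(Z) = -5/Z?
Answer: 22/9 ≈ 2.4444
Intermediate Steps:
x(S, y) = 1/(14 + y + S*y) (x(S, y) = 1/((y*S + 1*y) + 14) = 1/((S*y + y) + 14) = 1/((y + S*y) + 14) = 1/(14 + y + S*y))
x(-3, I(-2))*22 = 22/(14 - 5/(-2) - (-15)/(-2)) = 22/(14 - 5*(-½) - (-15)*(-1)/2) = 22/(14 + 5/2 - 3*5/2) = 22/(14 + 5/2 - 15/2) = 22/9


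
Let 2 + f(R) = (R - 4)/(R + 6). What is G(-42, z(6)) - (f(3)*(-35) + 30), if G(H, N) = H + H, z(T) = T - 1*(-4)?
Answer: -1691/9 ≈ -187.89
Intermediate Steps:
z(T) = 4 + T (z(T) = T + 4 = 4 + T)
f(R) = -2 + (-4 + R)/(6 + R) (f(R) = -2 + (R - 4)/(R + 6) = -2 + (-4 + R)/(6 + R))
G(H, N) = 2*H
G(-42, z(6)) - (f(3)*(-35) + 30) = 2*(-42) - (((-16 - 1*3)/(6 + 3))*(-35) + 30) = -84 - (((-16 - 3)/9)*(-35) + 30) = -84 - (((1/9)*(-19))*(-35) + 30) = -84 - (-19/9*(-35) + 30) = -84 - (665/9 + 30) = -84 - 1*935/9 = -84 - 935/9 = -1691/9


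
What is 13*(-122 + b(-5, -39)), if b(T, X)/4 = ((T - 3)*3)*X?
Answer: 47086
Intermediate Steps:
b(T, X) = 4*X*(-9 + 3*T) (b(T, X) = 4*(((T - 3)*3)*X) = 4*(((-3 + T)*3)*X) = 4*((-9 + 3*T)*X) = 4*(X*(-9 + 3*T)) = 4*X*(-9 + 3*T))
13*(-122 + b(-5, -39)) = 13*(-122 + 12*(-39)*(-3 - 5)) = 13*(-122 + 12*(-39)*(-8)) = 13*(-122 + 3744) = 13*3622 = 47086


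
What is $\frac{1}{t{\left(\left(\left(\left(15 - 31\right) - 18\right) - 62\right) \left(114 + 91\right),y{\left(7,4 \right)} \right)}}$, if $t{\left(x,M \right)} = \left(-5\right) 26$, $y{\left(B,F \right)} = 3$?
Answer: $- \frac{1}{130} \approx -0.0076923$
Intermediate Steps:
$t{\left(x,M \right)} = -130$
$\frac{1}{t{\left(\left(\left(\left(15 - 31\right) - 18\right) - 62\right) \left(114 + 91\right),y{\left(7,4 \right)} \right)}} = \frac{1}{-130} = - \frac{1}{130}$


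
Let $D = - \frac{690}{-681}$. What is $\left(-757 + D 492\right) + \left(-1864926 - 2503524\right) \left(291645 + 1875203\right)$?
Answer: $- \frac{2148729142109879}{227} \approx -9.4658 \cdot 10^{12}$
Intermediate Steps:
$D = \frac{230}{227}$ ($D = \left(-690\right) \left(- \frac{1}{681}\right) = \frac{230}{227} \approx 1.0132$)
$\left(-757 + D 492\right) + \left(-1864926 - 2503524\right) \left(291645 + 1875203\right) = \left(-757 + \frac{230}{227} \cdot 492\right) + \left(-1864926 - 2503524\right) \left(291645 + 1875203\right) = \left(-757 + \frac{113160}{227}\right) - 9465767145600 = - \frac{58679}{227} - 9465767145600 = - \frac{2148729142109879}{227}$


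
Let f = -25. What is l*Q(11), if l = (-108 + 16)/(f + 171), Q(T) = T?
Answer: -506/73 ≈ -6.9315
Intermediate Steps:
l = -46/73 (l = (-108 + 16)/(-25 + 171) = -92/146 = -92*1/146 = -46/73 ≈ -0.63014)
l*Q(11) = -46/73*11 = -506/73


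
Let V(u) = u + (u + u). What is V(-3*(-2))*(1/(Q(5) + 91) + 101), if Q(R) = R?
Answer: 29091/16 ≈ 1818.2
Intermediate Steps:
V(u) = 3*u (V(u) = u + 2*u = 3*u)
V(-3*(-2))*(1/(Q(5) + 91) + 101) = (3*(-3*(-2)))*(1/(5 + 91) + 101) = (3*6)*(1/96 + 101) = 18*(1/96 + 101) = 18*(9697/96) = 29091/16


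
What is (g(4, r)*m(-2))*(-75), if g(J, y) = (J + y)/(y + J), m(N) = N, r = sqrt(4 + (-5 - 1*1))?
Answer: 150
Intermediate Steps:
r = I*sqrt(2) (r = sqrt(4 + (-5 - 1)) = sqrt(4 - 6) = sqrt(-2) = I*sqrt(2) ≈ 1.4142*I)
g(J, y) = 1 (g(J, y) = (J + y)/(J + y) = 1)
(g(4, r)*m(-2))*(-75) = (1*(-2))*(-75) = -2*(-75) = 150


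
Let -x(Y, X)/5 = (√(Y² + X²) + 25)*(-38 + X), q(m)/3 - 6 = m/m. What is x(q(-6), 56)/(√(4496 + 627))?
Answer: -2250*√5123/5123 - 630*√373979/5123 ≈ -106.64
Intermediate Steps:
q(m) = 21 (q(m) = 18 + 3*(m/m) = 18 + 3*1 = 18 + 3 = 21)
x(Y, X) = -5*(-38 + X)*(25 + √(X² + Y²)) (x(Y, X) = -5*(√(Y² + X²) + 25)*(-38 + X) = -5*(√(X² + Y²) + 25)*(-38 + X) = -5*(25 + √(X² + Y²))*(-38 + X) = -5*(-38 + X)*(25 + √(X² + Y²)))
x(q(-6), 56)/(√(4496 + 627)) = (4750 - 125*56 + 190*√(56² + 21²) - 5*56*√(56² + 21²))/(√(4496 + 627)) = (4750 - 7000 + 190*√(3136 + 441) - 5*56*√(3136 + 441))/(√5123) = (4750 - 7000 + 190*√3577 - 5*56*√3577)*(√5123/5123) = (4750 - 7000 + 190*(7*√73) - 5*56*7*√73)*(√5123/5123) = (4750 - 7000 + 1330*√73 - 1960*√73)*(√5123/5123) = (-2250 - 630*√73)*(√5123/5123) = √5123*(-2250 - 630*√73)/5123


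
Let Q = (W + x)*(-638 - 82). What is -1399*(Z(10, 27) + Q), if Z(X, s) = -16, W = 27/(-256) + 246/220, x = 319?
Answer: 56736202973/176 ≈ 3.2236e+8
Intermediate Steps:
W = 14259/14080 (W = 27*(-1/256) + 246*(1/220) = -27/256 + 123/110 = 14259/14080 ≈ 1.0127)
Q = -40552011/176 (Q = (14259/14080 + 319)*(-638 - 82) = (4505779/14080)*(-720) = -40552011/176 ≈ -2.3041e+5)
-1399*(Z(10, 27) + Q) = -1399*(-16 - 40552011/176) = -1399*(-40554827/176) = 56736202973/176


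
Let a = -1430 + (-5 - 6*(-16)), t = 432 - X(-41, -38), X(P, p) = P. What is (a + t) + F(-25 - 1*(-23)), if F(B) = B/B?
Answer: -865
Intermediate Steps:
t = 473 (t = 432 - 1*(-41) = 432 + 41 = 473)
a = -1339 (a = -1430 + (-5 + 96) = -1430 + 91 = -1339)
F(B) = 1
(a + t) + F(-25 - 1*(-23)) = (-1339 + 473) + 1 = -866 + 1 = -865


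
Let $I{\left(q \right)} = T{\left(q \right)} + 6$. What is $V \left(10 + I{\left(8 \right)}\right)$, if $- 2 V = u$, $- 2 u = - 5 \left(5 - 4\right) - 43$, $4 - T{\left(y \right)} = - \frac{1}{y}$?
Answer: $- \frac{483}{2} \approx -241.5$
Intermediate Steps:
$T{\left(y \right)} = 4 + \frac{1}{y}$ ($T{\left(y \right)} = 4 - - \frac{1}{y} = 4 + \frac{1}{y}$)
$u = 24$ ($u = - \frac{- 5 \left(5 - 4\right) - 43}{2} = - \frac{\left(-5\right) 1 - 43}{2} = - \frac{-5 - 43}{2} = \left(- \frac{1}{2}\right) \left(-48\right) = 24$)
$I{\left(q \right)} = 10 + \frac{1}{q}$ ($I{\left(q \right)} = \left(4 + \frac{1}{q}\right) + 6 = 10 + \frac{1}{q}$)
$V = -12$ ($V = \left(- \frac{1}{2}\right) 24 = -12$)
$V \left(10 + I{\left(8 \right)}\right) = - 12 \left(10 + \left(10 + \frac{1}{8}\right)\right) = - 12 \left(10 + \frac{81}{8}\right) = \left(-12\right) \frac{161}{8} = - \frac{483}{2}$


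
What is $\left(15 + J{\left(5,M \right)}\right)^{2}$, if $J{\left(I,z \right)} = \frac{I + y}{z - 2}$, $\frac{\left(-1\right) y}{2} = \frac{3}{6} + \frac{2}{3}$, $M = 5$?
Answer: $\frac{20449}{81} \approx 252.46$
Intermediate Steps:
$y = - \frac{7}{3}$ ($y = - 2 \left(\frac{3}{6} + \frac{2}{3}\right) = - 2 \left(3 \cdot \frac{1}{6} + 2 \cdot \frac{1}{3}\right) = - 2 \left(\frac{1}{2} + \frac{2}{3}\right) = \left(-2\right) \frac{7}{6} = - \frac{7}{3} \approx -2.3333$)
$J{\left(I,z \right)} = \frac{- \frac{7}{3} + I}{-2 + z}$ ($J{\left(I,z \right)} = \frac{I - \frac{7}{3}}{z - 2} = \frac{- \frac{7}{3} + I}{-2 + z}$)
$\left(15 + J{\left(5,M \right)}\right)^{2} = \left(15 + \frac{- \frac{7}{3} + 5}{-2 + 5}\right)^{2} = \left(15 + \frac{1}{3} \cdot \frac{8}{3}\right)^{2} = \left(15 + \frac{8}{9}\right)^{2} = \left(\frac{143}{9}\right)^{2} = \frac{20449}{81}$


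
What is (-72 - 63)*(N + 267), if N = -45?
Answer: -29970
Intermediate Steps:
(-72 - 63)*(N + 267) = (-72 - 63)*(-45 + 267) = -135*222 = -29970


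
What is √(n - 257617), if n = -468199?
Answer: 2*I*√181454 ≈ 851.95*I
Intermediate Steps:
√(n - 257617) = √(-468199 - 257617) = √(-725816) = 2*I*√181454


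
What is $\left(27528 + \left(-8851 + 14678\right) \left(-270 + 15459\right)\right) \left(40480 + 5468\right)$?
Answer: $4067952466788$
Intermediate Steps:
$\left(27528 + \left(-8851 + 14678\right) \left(-270 + 15459\right)\right) \left(40480 + 5468\right) = \left(27528 + 5827 \cdot 15189\right) 45948 = \left(27528 + 88506303\right) 45948 = 88533831 \cdot 45948 = 4067952466788$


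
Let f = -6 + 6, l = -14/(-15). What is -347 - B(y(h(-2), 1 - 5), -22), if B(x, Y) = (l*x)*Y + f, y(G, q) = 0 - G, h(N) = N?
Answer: -4589/15 ≈ -305.93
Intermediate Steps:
y(G, q) = -G
l = 14/15 (l = -14*(-1/15) = 14/15 ≈ 0.93333)
f = 0
B(x, Y) = 14*Y*x/15 (B(x, Y) = (14*x/15)*Y + 0 = 14*Y*x/15 + 0 = 14*Y*x/15)
-347 - B(y(h(-2), 1 - 5), -22) = -347 - 14*(-22)*(-1*(-2))/15 = -347 - 14*(-22)*2/15 = -347 - 1*(-616/15) = -347 + 616/15 = -4589/15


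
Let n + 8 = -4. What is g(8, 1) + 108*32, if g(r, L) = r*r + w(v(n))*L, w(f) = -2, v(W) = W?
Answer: 3518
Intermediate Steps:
n = -12 (n = -8 - 4 = -12)
g(r, L) = r**2 - 2*L (g(r, L) = r*r - 2*L = r**2 - 2*L)
g(8, 1) + 108*32 = (8**2 - 2*1) + 108*32 = (64 - 2) + 3456 = 62 + 3456 = 3518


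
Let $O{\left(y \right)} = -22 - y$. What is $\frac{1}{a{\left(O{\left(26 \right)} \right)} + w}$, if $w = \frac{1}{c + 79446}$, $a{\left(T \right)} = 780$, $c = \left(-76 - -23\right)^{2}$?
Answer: $\frac{82255}{64158901} \approx 0.0012821$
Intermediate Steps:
$c = 2809$ ($c = \left(-76 + \left(-164 + 187\right)\right)^{2} = \left(-76 + 23\right)^{2} = \left(-53\right)^{2} = 2809$)
$w = \frac{1}{82255}$ ($w = \frac{1}{2809 + 79446} = \frac{1}{82255} \approx 1.2157 \cdot 10^{-5}$)
$\frac{1}{a{\left(O{\left(26 \right)} \right)} + w} = \frac{1}{780 + \frac{1}{82255}} = \frac{1}{\frac{64158901}{82255}} = \frac{82255}{64158901}$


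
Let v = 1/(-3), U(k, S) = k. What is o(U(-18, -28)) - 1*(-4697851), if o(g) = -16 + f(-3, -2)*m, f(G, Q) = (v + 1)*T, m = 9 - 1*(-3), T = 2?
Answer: 4697851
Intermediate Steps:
m = 12 (m = 9 + 3 = 12)
v = -1/3 ≈ -0.33333
f(G, Q) = 4/3 (f(G, Q) = (-1/3 + 1)*2 = (2/3)*2 = 4/3)
o(g) = 0 (o(g) = -16 + (4/3)*12 = -16 + 16 = 0)
o(U(-18, -28)) - 1*(-4697851) = 0 - 1*(-4697851) = 0 + 4697851 = 4697851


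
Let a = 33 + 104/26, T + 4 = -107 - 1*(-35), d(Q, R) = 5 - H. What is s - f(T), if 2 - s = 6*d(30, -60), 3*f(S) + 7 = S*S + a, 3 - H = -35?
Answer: -5206/3 ≈ -1735.3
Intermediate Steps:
H = 38 (H = 3 - 1*(-35) = 3 + 35 = 38)
d(Q, R) = -33 (d(Q, R) = 5 - 1*38 = 5 - 38 = -33)
T = -76 (T = -4 + (-107 - 1*(-35)) = -4 + (-107 + 35) = -4 - 72 = -76)
a = 37 (a = 33 + 104*(1/26) = 33 + 4 = 37)
f(S) = 10 + S**2/3 (f(S) = -7/3 + (S*S + 37)/3 = -7/3 + (S**2 + 37)/3 = -7/3 + (37 + S**2)/3 = -7/3 + (37/3 + S**2/3) = 10 + S**2/3)
s = 200 (s = 2 - 6*(-33) = 2 - 1*(-198) = 2 + 198 = 200)
s - f(T) = 200 - (10 + (1/3)*(-76)**2) = 200 - (10 + (1/3)*5776) = 200 - (10 + 5776/3) = 200 - 1*5806/3 = 200 - 5806/3 = -5206/3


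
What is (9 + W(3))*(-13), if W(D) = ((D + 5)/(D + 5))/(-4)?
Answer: -455/4 ≈ -113.75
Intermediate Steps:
W(D) = -¼ (W(D) = ((5 + D)/(5 + D))*(-¼) = 1*(-¼) = -¼)
(9 + W(3))*(-13) = (9 - ¼)*(-13) = (35/4)*(-13) = -455/4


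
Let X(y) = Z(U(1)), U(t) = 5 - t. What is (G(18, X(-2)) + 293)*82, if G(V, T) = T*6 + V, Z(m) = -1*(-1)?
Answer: 25994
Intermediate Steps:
Z(m) = 1
X(y) = 1
G(V, T) = V + 6*T (G(V, T) = 6*T + V = V + 6*T)
(G(18, X(-2)) + 293)*82 = ((18 + 6*1) + 293)*82 = ((18 + 6) + 293)*82 = (24 + 293)*82 = 317*82 = 25994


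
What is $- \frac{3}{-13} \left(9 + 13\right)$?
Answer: $\frac{66}{13} \approx 5.0769$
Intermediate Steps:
$- \frac{3}{-13} \left(9 + 13\right) = \left(-3\right) \left(- \frac{1}{13}\right) 22 = \frac{3}{13} \cdot 22 = \frac{66}{13}$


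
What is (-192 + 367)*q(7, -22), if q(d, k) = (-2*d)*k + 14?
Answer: 56350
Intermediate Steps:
q(d, k) = 14 - 2*d*k (q(d, k) = -2*d*k + 14 = 14 - 2*d*k)
(-192 + 367)*q(7, -22) = (-192 + 367)*(14 - 2*7*(-22)) = 175*(14 + 308) = 175*322 = 56350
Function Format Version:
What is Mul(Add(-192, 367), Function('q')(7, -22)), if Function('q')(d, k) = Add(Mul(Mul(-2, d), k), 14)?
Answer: 56350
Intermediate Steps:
Function('q')(d, k) = Add(14, Mul(-2, d, k)) (Function('q')(d, k) = Add(Mul(-2, d, k), 14) = Add(14, Mul(-2, d, k)))
Mul(Add(-192, 367), Function('q')(7, -22)) = Mul(Add(-192, 367), Add(14, Mul(-2, 7, -22))) = Mul(175, Add(14, 308)) = Mul(175, 322) = 56350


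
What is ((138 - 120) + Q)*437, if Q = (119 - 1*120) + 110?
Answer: 55499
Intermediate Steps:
Q = 109 (Q = (119 - 120) + 110 = -1 + 110 = 109)
((138 - 120) + Q)*437 = ((138 - 120) + 109)*437 = (18 + 109)*437 = 127*437 = 55499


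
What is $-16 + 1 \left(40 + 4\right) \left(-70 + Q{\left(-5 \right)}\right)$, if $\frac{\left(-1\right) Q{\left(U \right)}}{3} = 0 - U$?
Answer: $-3756$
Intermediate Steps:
$Q{\left(U \right)} = 3 U$ ($Q{\left(U \right)} = - 3 \left(0 - U\right) = - 3 \left(- U\right) = 3 U$)
$-16 + 1 \left(40 + 4\right) \left(-70 + Q{\left(-5 \right)}\right) = -16 + 1 \left(40 + 4\right) \left(-70 + 3 \left(-5\right)\right) = -16 + 1 \cdot 44 \left(-70 - 15\right) = -16 + 1 \cdot 44 \left(-85\right) = -16 + 1 \left(-3740\right) = -16 - 3740 = -3756$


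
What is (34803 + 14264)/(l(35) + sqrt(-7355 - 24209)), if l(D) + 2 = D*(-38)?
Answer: -16339311/451447 - 49067*I*sqrt(7891)/902894 ≈ -36.193 - 4.8275*I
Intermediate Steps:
l(D) = -2 - 38*D (l(D) = -2 + D*(-38) = -2 - 38*D)
(34803 + 14264)/(l(35) + sqrt(-7355 - 24209)) = (34803 + 14264)/((-2 - 38*35) + sqrt(-7355 - 24209)) = 49067/((-2 - 1330) + sqrt(-31564)) = 49067/(-1332 + 2*I*sqrt(7891))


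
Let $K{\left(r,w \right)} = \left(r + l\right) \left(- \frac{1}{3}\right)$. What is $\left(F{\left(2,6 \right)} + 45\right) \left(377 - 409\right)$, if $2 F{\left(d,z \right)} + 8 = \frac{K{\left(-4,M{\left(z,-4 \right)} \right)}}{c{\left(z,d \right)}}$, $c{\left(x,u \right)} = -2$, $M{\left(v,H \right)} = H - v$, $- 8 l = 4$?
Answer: $-1300$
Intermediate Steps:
$l = - \frac{1}{2}$ ($l = \left(- \frac{1}{8}\right) 4 = - \frac{1}{2} \approx -0.5$)
$K{\left(r,w \right)} = \frac{1}{6} - \frac{r}{3}$ ($K{\left(r,w \right)} = \left(r - \frac{1}{2}\right) \left(- \frac{1}{3}\right) = \left(- \frac{1}{2} + r\right) \left(\left(-1\right) \frac{1}{3}\right) = \left(- \frac{1}{2} + r\right) \left(- \frac{1}{3}\right) = \frac{1}{6} - \frac{r}{3}$)
$F{\left(d,z \right)} = - \frac{35}{8}$ ($F{\left(d,z \right)} = -4 + \frac{\left(\frac{1}{6} - - \frac{4}{3}\right) \frac{1}{-2}}{2} = -4 + \frac{\left(\frac{1}{6} + \frac{4}{3}\right) \left(- \frac{1}{2}\right)}{2} = -4 + \frac{\frac{3}{2} \left(- \frac{1}{2}\right)}{2} = -4 + \frac{1}{2} \left(- \frac{3}{4}\right) = -4 - \frac{3}{8} = - \frac{35}{8}$)
$\left(F{\left(2,6 \right)} + 45\right) \left(377 - 409\right) = \left(- \frac{35}{8} + 45\right) \left(377 - 409\right) = \frac{325}{8} \left(-32\right) = -1300$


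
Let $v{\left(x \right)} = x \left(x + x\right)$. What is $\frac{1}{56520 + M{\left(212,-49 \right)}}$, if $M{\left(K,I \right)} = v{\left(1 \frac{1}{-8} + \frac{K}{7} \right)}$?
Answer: $\frac{1568}{91476081} \approx 1.7141 \cdot 10^{-5}$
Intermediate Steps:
$v{\left(x \right)} = 2 x^{2}$ ($v{\left(x \right)} = x 2 x = 2 x^{2}$)
$M{\left(K,I \right)} = 2 \left(- \frac{1}{8} + \frac{K}{7}\right)^{2}$ ($M{\left(K,I \right)} = 2 \left(1 \frac{1}{-8} + \frac{K}{7}\right)^{2} = 2 \left(1 \left(- \frac{1}{8}\right) + K \frac{1}{7}\right)^{2} = 2 \left(- \frac{1}{8} + \frac{K}{7}\right)^{2}$)
$\frac{1}{56520 + M{\left(212,-49 \right)}} = \frac{1}{56520 + \frac{\left(-7 + 8 \cdot 212\right)^{2}}{1568}} = \frac{1}{56520 + \frac{\left(-7 + 1696\right)^{2}}{1568}} = \frac{1}{56520 + \frac{1689^{2}}{1568}} = \frac{1}{56520 + \frac{1}{1568} \cdot 2852721} = \frac{1}{56520 + \frac{2852721}{1568}} = \frac{1}{\frac{91476081}{1568}} = \frac{1568}{91476081}$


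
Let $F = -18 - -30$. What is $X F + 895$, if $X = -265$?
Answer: $-2285$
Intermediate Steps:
$F = 12$ ($F = -18 + 30 = 12$)
$X F + 895 = \left(-265\right) 12 + 895 = -3180 + 895 = -2285$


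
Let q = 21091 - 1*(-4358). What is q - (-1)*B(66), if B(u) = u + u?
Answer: 25581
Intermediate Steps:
B(u) = 2*u
q = 25449 (q = 21091 + 4358 = 25449)
q - (-1)*B(66) = 25449 - (-1)*2*66 = 25449 - (-1)*132 = 25449 - 1*(-132) = 25449 + 132 = 25581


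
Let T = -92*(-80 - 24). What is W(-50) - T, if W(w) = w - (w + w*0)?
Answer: -9568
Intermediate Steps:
W(w) = 0 (W(w) = w - (w + 0) = w - w = 0)
T = 9568 (T = -92*(-104) = 9568)
W(-50) - T = 0 - 1*9568 = 0 - 9568 = -9568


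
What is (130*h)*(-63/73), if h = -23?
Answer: 188370/73 ≈ 2580.4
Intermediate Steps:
(130*h)*(-63/73) = (130*(-23))*(-63/73) = -(-188370)/73 = -2990*(-63/73) = 188370/73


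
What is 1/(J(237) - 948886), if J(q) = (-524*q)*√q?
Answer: 474443/1377392811766 - 31047*√237/688696405883 ≈ -3.4956e-7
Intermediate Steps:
J(q) = -524*q^(3/2)
1/(J(237) - 948886) = 1/(-124188*√237 - 948886) = 1/(-948886 - 124188*√237)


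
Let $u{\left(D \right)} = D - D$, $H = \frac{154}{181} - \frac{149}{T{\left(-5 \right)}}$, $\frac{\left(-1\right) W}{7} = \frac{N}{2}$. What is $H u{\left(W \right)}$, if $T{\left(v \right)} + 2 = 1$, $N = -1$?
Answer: $0$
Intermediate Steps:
$T{\left(v \right)} = -1$ ($T{\left(v \right)} = -2 + 1 = -1$)
$W = \frac{7}{2}$ ($W = - 7 \left(- \frac{1}{2}\right) = - 7 \left(\left(-1\right) \frac{1}{2}\right) = \left(-7\right) \left(- \frac{1}{2}\right) = \frac{7}{2} \approx 3.5$)
$H = \frac{27123}{181}$ ($H = \frac{154}{181} - \frac{149}{-1} = 154 \cdot \frac{1}{181} - -149 = \frac{154}{181} + 149 = \frac{27123}{181} \approx 149.85$)
$u{\left(D \right)} = 0$
$H u{\left(W \right)} = \frac{27123}{181} \cdot 0 = 0$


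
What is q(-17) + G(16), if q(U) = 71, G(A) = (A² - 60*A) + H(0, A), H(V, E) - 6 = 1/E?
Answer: -10031/16 ≈ -626.94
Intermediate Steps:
H(V, E) = 6 + 1/E
G(A) = 6 + 1/A + A² - 60*A (G(A) = (A² - 60*A) + (6 + 1/A) = 6 + 1/A + A² - 60*A)
q(-17) + G(16) = 71 + (6 + 1/16 + 16² - 60*16) = 71 + (6 + 1/16 + 256 - 960) = 71 - 11167/16 = -10031/16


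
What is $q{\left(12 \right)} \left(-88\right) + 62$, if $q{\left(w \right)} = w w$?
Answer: $-12610$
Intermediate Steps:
$q{\left(w \right)} = w^{2}$
$q{\left(12 \right)} \left(-88\right) + 62 = 12^{2} \left(-88\right) + 62 = 144 \left(-88\right) + 62 = -12672 + 62 = -12610$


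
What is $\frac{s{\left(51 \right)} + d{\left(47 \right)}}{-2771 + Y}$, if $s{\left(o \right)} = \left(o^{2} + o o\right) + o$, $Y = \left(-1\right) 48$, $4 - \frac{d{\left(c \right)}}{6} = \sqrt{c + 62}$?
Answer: $- \frac{5277}{2819} + \frac{6 \sqrt{109}}{2819} \approx -1.8497$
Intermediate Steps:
$d{\left(c \right)} = 24 - 6 \sqrt{62 + c}$ ($d{\left(c \right)} = 24 - 6 \sqrt{c + 62} = 24 - 6 \sqrt{62 + c}$)
$Y = -48$
$s{\left(o \right)} = o + 2 o^{2}$ ($s{\left(o \right)} = \left(o^{2} + o^{2}\right) + o = 2 o^{2} + o = o + 2 o^{2}$)
$\frac{s{\left(51 \right)} + d{\left(47 \right)}}{-2771 + Y} = \frac{51 \left(1 + 2 \cdot 51\right) + \left(24 - 6 \sqrt{62 + 47}\right)}{-2771 - 48} = \frac{51 \left(1 + 102\right) + \left(24 - 6 \sqrt{109}\right)}{-2819} = \left(51 \cdot 103 + \left(24 - 6 \sqrt{109}\right)\right) \left(- \frac{1}{2819}\right) = \left(5253 + \left(24 - 6 \sqrt{109}\right)\right) \left(- \frac{1}{2819}\right) = \left(5277 - 6 \sqrt{109}\right) \left(- \frac{1}{2819}\right) = - \frac{5277}{2819} + \frac{6 \sqrt{109}}{2819}$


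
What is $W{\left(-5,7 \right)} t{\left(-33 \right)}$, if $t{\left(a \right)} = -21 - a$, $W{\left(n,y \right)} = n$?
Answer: $-60$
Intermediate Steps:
$W{\left(-5,7 \right)} t{\left(-33 \right)} = - 5 \left(-21 - -33\right) = - 5 \left(-21 + 33\right) = \left(-5\right) 12 = -60$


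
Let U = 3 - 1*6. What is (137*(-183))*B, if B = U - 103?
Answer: 2657526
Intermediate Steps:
U = -3 (U = 3 - 6 = -3)
B = -106 (B = -3 - 103 = -106)
(137*(-183))*B = (137*(-183))*(-106) = -25071*(-106) = 2657526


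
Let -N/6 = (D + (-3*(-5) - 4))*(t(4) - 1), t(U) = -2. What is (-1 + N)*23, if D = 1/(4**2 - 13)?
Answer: 4669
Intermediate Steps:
D = 1/3 (D = 1/(16 - 13) = 1/3 ≈ 0.33333)
N = 204 (N = -6*(1/3 + (-3*(-5) - 4))*(-2 - 1) = -6*(1/3 + (15 - 4))*(-3) = -6*(1/3 + 11)*(-3) = -68*(-3) = -6*(-34) = 204)
(-1 + N)*23 = (-1 + 204)*23 = 203*23 = 4669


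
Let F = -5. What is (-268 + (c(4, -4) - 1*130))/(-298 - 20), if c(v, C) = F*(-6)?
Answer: 184/159 ≈ 1.1572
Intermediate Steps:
c(v, C) = 30 (c(v, C) = -5*(-6) = 30)
(-268 + (c(4, -4) - 1*130))/(-298 - 20) = (-268 + (30 - 1*130))/(-298 - 20) = (-268 + (30 - 130))/(-318) = (-268 - 100)*(-1/318) = -368*(-1/318) = 184/159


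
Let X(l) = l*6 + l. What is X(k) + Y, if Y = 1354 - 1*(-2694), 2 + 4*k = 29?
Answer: 16381/4 ≈ 4095.3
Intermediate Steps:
k = 27/4 (k = -½ + (¼)*29 = -½ + 29/4 = 27/4 ≈ 6.7500)
X(l) = 7*l (X(l) = 6*l + l = 7*l)
Y = 4048 (Y = 1354 + 2694 = 4048)
X(k) + Y = 7*(27/4) + 4048 = 189/4 + 4048 = 16381/4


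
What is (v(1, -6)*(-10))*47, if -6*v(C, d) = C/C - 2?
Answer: -235/3 ≈ -78.333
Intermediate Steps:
v(C, d) = 1/6 (v(C, d) = -(C/C - 2)/6 = -(1 - 2)/6 = -1/6*(-1) = 1/6)
(v(1, -6)*(-10))*47 = ((1/6)*(-10))*47 = -5/3*47 = -235/3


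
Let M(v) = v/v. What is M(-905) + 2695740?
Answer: 2695741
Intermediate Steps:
M(v) = 1
M(-905) + 2695740 = 1 + 2695740 = 2695741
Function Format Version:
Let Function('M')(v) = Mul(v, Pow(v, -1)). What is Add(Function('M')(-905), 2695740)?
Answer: 2695741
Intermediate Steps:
Function('M')(v) = 1
Add(Function('M')(-905), 2695740) = Add(1, 2695740) = 2695741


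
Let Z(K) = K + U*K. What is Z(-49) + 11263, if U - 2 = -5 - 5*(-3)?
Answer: 10626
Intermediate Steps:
U = 12 (U = 2 + (-5 - 5*(-3)) = 2 + (-5 + 15) = 2 + 10 = 12)
Z(K) = 13*K (Z(K) = K + 12*K = 13*K)
Z(-49) + 11263 = 13*(-49) + 11263 = -637 + 11263 = 10626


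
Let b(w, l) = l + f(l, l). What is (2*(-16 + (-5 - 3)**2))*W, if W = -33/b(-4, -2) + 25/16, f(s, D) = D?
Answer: 942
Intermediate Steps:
b(w, l) = 2*l (b(w, l) = l + l = 2*l)
W = 157/16 (W = -33/(2*(-2)) + 25/16 = -33/(-4) + 25*(1/16) = -33*(-1/4) + 25/16 = 33/4 + 25/16 = 157/16 ≈ 9.8125)
(2*(-16 + (-5 - 3)**2))*W = (2*(-16 + (-5 - 3)**2))*(157/16) = (2*(-16 + (-8)**2))*(157/16) = (2*(-16 + 64))*(157/16) = (2*48)*(157/16) = 96*(157/16) = 942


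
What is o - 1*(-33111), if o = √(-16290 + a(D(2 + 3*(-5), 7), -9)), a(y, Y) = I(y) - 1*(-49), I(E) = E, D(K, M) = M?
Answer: 33111 + I*√16234 ≈ 33111.0 + 127.41*I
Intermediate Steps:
a(y, Y) = 49 + y (a(y, Y) = y - 1*(-49) = y + 49 = 49 + y)
o = I*√16234 (o = √(-16290 + (49 + 7)) = √(-16290 + 56) = √(-16234) = I*√16234 ≈ 127.41*I)
o - 1*(-33111) = I*√16234 - 1*(-33111) = I*√16234 + 33111 = 33111 + I*√16234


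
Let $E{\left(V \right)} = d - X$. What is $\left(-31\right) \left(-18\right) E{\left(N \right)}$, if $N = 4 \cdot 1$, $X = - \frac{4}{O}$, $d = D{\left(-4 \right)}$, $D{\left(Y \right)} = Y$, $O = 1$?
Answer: $0$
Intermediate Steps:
$d = -4$
$X = -4$ ($X = - \frac{4}{1} = \left(-4\right) 1 = -4$)
$N = 4$
$E{\left(V \right)} = 0$ ($E{\left(V \right)} = -4 - -4 = -4 + 4 = 0$)
$\left(-31\right) \left(-18\right) E{\left(N \right)} = \left(-31\right) \left(-18\right) 0 = 558 \cdot 0 = 0$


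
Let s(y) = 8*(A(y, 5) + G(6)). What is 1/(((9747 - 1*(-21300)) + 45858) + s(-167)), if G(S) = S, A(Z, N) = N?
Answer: 1/76993 ≈ 1.2988e-5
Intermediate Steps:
s(y) = 88 (s(y) = 8*(5 + 6) = 8*11 = 88)
1/(((9747 - 1*(-21300)) + 45858) + s(-167)) = 1/(((9747 - 1*(-21300)) + 45858) + 88) = 1/(((9747 + 21300) + 45858) + 88) = 1/((31047 + 45858) + 88) = 1/(76905 + 88) = 1/76993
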